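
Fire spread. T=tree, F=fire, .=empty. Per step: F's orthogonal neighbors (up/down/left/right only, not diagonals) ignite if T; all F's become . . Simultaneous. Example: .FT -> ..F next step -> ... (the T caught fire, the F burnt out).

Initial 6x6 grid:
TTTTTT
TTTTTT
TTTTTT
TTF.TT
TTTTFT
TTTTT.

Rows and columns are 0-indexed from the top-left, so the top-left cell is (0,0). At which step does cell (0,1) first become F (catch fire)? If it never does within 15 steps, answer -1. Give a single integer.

Step 1: cell (0,1)='T' (+7 fires, +2 burnt)
Step 2: cell (0,1)='T' (+9 fires, +7 burnt)
Step 3: cell (0,1)='T' (+8 fires, +9 burnt)
Step 4: cell (0,1)='F' (+6 fires, +8 burnt)
  -> target ignites at step 4
Step 5: cell (0,1)='.' (+2 fires, +6 burnt)
Step 6: cell (0,1)='.' (+0 fires, +2 burnt)
  fire out at step 6

4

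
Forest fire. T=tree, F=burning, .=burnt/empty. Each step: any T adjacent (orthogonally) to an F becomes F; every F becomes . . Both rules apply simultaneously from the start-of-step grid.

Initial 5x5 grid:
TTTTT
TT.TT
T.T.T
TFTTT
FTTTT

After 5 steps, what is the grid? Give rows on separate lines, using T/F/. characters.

Step 1: 3 trees catch fire, 2 burn out
  TTTTT
  TT.TT
  T.T.T
  F.FTT
  .FTTT
Step 2: 4 trees catch fire, 3 burn out
  TTTTT
  TT.TT
  F.F.T
  ...FT
  ..FTT
Step 3: 3 trees catch fire, 4 burn out
  TTTTT
  FT.TT
  ....T
  ....F
  ...FT
Step 4: 4 trees catch fire, 3 burn out
  FTTTT
  .F.TT
  ....F
  .....
  ....F
Step 5: 2 trees catch fire, 4 burn out
  .FTTT
  ...TF
  .....
  .....
  .....

.FTTT
...TF
.....
.....
.....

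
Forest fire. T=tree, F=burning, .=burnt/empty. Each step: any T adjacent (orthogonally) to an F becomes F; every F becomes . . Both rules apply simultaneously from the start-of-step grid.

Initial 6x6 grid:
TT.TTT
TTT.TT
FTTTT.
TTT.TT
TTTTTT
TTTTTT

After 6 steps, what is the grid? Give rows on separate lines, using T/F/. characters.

Step 1: 3 trees catch fire, 1 burn out
  TT.TTT
  FTT.TT
  .FTTT.
  FTT.TT
  TTTTTT
  TTTTTT
Step 2: 5 trees catch fire, 3 burn out
  FT.TTT
  .FT.TT
  ..FTT.
  .FT.TT
  FTTTTT
  TTTTTT
Step 3: 6 trees catch fire, 5 burn out
  .F.TTT
  ..F.TT
  ...FT.
  ..F.TT
  .FTTTT
  FTTTTT
Step 4: 3 trees catch fire, 6 burn out
  ...TTT
  ....TT
  ....F.
  ....TT
  ..FTTT
  .FTTTT
Step 5: 4 trees catch fire, 3 burn out
  ...TTT
  ....FT
  ......
  ....FT
  ...FTT
  ..FTTT
Step 6: 5 trees catch fire, 4 burn out
  ...TFT
  .....F
  ......
  .....F
  ....FT
  ...FTT

...TFT
.....F
......
.....F
....FT
...FTT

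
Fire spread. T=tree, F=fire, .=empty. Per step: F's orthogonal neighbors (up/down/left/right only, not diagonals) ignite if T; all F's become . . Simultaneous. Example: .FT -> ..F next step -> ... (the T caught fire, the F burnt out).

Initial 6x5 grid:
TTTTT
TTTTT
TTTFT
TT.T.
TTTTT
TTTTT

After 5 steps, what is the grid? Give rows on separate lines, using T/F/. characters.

Step 1: 4 trees catch fire, 1 burn out
  TTTTT
  TTTFT
  TTF.F
  TT.F.
  TTTTT
  TTTTT
Step 2: 5 trees catch fire, 4 burn out
  TTTFT
  TTF.F
  TF...
  TT...
  TTTFT
  TTTTT
Step 3: 8 trees catch fire, 5 burn out
  TTF.F
  TF...
  F....
  TF...
  TTF.F
  TTTFT
Step 4: 6 trees catch fire, 8 burn out
  TF...
  F....
  .....
  F....
  TF...
  TTF.F
Step 5: 3 trees catch fire, 6 burn out
  F....
  .....
  .....
  .....
  F....
  TF...

F....
.....
.....
.....
F....
TF...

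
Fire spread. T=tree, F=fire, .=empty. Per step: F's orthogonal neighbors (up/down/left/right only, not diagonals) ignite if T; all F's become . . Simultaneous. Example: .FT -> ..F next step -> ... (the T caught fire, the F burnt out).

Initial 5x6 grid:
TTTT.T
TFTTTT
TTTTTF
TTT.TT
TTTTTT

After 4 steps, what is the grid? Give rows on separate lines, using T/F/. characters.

Step 1: 7 trees catch fire, 2 burn out
  TFTT.T
  F.FTTF
  TFTTF.
  TTT.TF
  TTTTTT
Step 2: 11 trees catch fire, 7 burn out
  F.FT.F
  ...FF.
  F.FF..
  TFT.F.
  TTTTTF
Step 3: 5 trees catch fire, 11 burn out
  ...F..
  ......
  ......
  F.F...
  TFTTF.
Step 4: 3 trees catch fire, 5 burn out
  ......
  ......
  ......
  ......
  F.FF..

......
......
......
......
F.FF..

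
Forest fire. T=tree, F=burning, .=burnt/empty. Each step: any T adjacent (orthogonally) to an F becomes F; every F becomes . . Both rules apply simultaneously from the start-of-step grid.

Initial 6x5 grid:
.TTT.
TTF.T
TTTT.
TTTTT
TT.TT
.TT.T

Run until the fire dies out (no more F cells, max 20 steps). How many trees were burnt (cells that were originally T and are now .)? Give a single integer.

Answer: 21

Derivation:
Step 1: +3 fires, +1 burnt (F count now 3)
Step 2: +6 fires, +3 burnt (F count now 6)
Step 3: +3 fires, +6 burnt (F count now 3)
Step 4: +4 fires, +3 burnt (F count now 4)
Step 5: +3 fires, +4 burnt (F count now 3)
Step 6: +2 fires, +3 burnt (F count now 2)
Step 7: +0 fires, +2 burnt (F count now 0)
Fire out after step 7
Initially T: 22, now '.': 29
Total burnt (originally-T cells now '.'): 21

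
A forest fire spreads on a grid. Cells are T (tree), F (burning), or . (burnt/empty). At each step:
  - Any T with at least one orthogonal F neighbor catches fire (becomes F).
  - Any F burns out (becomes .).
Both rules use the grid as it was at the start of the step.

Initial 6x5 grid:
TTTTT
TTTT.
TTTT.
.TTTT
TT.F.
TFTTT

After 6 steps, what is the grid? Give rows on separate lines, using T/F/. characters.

Step 1: 5 trees catch fire, 2 burn out
  TTTTT
  TTTT.
  TTTT.
  .TTFT
  TF...
  F.FFT
Step 2: 6 trees catch fire, 5 burn out
  TTTTT
  TTTT.
  TTTF.
  .FF.F
  F....
  ....F
Step 3: 3 trees catch fire, 6 burn out
  TTTTT
  TTTF.
  TFF..
  .....
  .....
  .....
Step 4: 4 trees catch fire, 3 burn out
  TTTFT
  TFF..
  F....
  .....
  .....
  .....
Step 5: 4 trees catch fire, 4 burn out
  TFF.F
  F....
  .....
  .....
  .....
  .....
Step 6: 1 trees catch fire, 4 burn out
  F....
  .....
  .....
  .....
  .....
  .....

F....
.....
.....
.....
.....
.....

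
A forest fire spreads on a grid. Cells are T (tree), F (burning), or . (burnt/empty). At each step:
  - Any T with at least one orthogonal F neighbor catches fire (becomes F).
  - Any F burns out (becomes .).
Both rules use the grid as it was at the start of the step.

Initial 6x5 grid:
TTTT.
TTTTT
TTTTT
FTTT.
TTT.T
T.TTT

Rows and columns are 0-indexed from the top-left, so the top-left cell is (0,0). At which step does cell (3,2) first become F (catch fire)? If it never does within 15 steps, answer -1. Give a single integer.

Step 1: cell (3,2)='T' (+3 fires, +1 burnt)
Step 2: cell (3,2)='F' (+5 fires, +3 burnt)
  -> target ignites at step 2
Step 3: cell (3,2)='.' (+5 fires, +5 burnt)
Step 4: cell (3,2)='.' (+4 fires, +5 burnt)
Step 5: cell (3,2)='.' (+4 fires, +4 burnt)
Step 6: cell (3,2)='.' (+3 fires, +4 burnt)
Step 7: cell (3,2)='.' (+1 fires, +3 burnt)
Step 8: cell (3,2)='.' (+0 fires, +1 burnt)
  fire out at step 8

2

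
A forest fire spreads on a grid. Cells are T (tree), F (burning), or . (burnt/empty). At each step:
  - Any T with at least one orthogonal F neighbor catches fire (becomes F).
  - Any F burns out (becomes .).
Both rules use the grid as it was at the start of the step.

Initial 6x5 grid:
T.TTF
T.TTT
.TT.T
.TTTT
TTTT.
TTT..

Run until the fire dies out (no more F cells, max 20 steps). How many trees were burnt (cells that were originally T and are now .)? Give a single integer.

Answer: 19

Derivation:
Step 1: +2 fires, +1 burnt (F count now 2)
Step 2: +3 fires, +2 burnt (F count now 3)
Step 3: +2 fires, +3 burnt (F count now 2)
Step 4: +2 fires, +2 burnt (F count now 2)
Step 5: +3 fires, +2 burnt (F count now 3)
Step 6: +2 fires, +3 burnt (F count now 2)
Step 7: +2 fires, +2 burnt (F count now 2)
Step 8: +2 fires, +2 burnt (F count now 2)
Step 9: +1 fires, +2 burnt (F count now 1)
Step 10: +0 fires, +1 burnt (F count now 0)
Fire out after step 10
Initially T: 21, now '.': 28
Total burnt (originally-T cells now '.'): 19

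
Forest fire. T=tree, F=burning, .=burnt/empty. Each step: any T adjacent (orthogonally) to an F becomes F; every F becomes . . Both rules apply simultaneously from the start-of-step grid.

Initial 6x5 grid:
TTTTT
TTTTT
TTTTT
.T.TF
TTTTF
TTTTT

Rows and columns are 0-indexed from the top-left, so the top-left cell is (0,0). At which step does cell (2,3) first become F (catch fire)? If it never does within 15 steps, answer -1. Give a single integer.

Step 1: cell (2,3)='T' (+4 fires, +2 burnt)
Step 2: cell (2,3)='F' (+4 fires, +4 burnt)
  -> target ignites at step 2
Step 3: cell (2,3)='.' (+5 fires, +4 burnt)
Step 4: cell (2,3)='.' (+6 fires, +5 burnt)
Step 5: cell (2,3)='.' (+4 fires, +6 burnt)
Step 6: cell (2,3)='.' (+2 fires, +4 burnt)
Step 7: cell (2,3)='.' (+1 fires, +2 burnt)
Step 8: cell (2,3)='.' (+0 fires, +1 burnt)
  fire out at step 8

2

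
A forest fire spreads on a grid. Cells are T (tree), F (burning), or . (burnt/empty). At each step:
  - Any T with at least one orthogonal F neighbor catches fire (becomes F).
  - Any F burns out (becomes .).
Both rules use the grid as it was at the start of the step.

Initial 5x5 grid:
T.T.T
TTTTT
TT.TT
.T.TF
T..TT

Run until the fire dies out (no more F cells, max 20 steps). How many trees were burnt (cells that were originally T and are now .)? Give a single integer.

Step 1: +3 fires, +1 burnt (F count now 3)
Step 2: +3 fires, +3 burnt (F count now 3)
Step 3: +2 fires, +3 burnt (F count now 2)
Step 4: +1 fires, +2 burnt (F count now 1)
Step 5: +2 fires, +1 burnt (F count now 2)
Step 6: +2 fires, +2 burnt (F count now 2)
Step 7: +3 fires, +2 burnt (F count now 3)
Step 8: +0 fires, +3 burnt (F count now 0)
Fire out after step 8
Initially T: 17, now '.': 24
Total burnt (originally-T cells now '.'): 16

Answer: 16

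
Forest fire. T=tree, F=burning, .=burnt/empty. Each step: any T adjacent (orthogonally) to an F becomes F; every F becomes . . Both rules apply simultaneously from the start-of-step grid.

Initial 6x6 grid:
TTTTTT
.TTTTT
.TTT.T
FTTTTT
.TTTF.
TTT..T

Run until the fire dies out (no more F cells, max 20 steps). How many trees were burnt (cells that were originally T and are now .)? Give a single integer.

Answer: 26

Derivation:
Step 1: +3 fires, +2 burnt (F count now 3)
Step 2: +6 fires, +3 burnt (F count now 6)
Step 3: +6 fires, +6 burnt (F count now 6)
Step 4: +5 fires, +6 burnt (F count now 5)
Step 5: +5 fires, +5 burnt (F count now 5)
Step 6: +1 fires, +5 burnt (F count now 1)
Step 7: +0 fires, +1 burnt (F count now 0)
Fire out after step 7
Initially T: 27, now '.': 35
Total burnt (originally-T cells now '.'): 26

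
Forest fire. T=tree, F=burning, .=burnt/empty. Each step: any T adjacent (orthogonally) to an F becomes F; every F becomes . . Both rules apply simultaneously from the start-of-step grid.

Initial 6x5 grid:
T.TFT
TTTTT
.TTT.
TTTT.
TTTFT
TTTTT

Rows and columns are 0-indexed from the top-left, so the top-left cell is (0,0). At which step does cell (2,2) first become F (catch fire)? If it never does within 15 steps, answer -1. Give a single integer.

Step 1: cell (2,2)='T' (+7 fires, +2 burnt)
Step 2: cell (2,2)='T' (+7 fires, +7 burnt)
Step 3: cell (2,2)='F' (+5 fires, +7 burnt)
  -> target ignites at step 3
Step 4: cell (2,2)='.' (+4 fires, +5 burnt)
Step 5: cell (2,2)='.' (+1 fires, +4 burnt)
Step 6: cell (2,2)='.' (+0 fires, +1 burnt)
  fire out at step 6

3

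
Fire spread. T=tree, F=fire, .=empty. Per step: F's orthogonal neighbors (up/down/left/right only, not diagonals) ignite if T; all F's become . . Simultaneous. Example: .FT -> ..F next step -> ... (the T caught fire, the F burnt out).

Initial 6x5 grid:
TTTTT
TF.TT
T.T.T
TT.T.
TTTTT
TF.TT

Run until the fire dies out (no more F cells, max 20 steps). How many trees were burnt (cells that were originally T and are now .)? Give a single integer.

Answer: 21

Derivation:
Step 1: +4 fires, +2 burnt (F count now 4)
Step 2: +6 fires, +4 burnt (F count now 6)
Step 3: +3 fires, +6 burnt (F count now 3)
Step 4: +5 fires, +3 burnt (F count now 5)
Step 5: +2 fires, +5 burnt (F count now 2)
Step 6: +1 fires, +2 burnt (F count now 1)
Step 7: +0 fires, +1 burnt (F count now 0)
Fire out after step 7
Initially T: 22, now '.': 29
Total burnt (originally-T cells now '.'): 21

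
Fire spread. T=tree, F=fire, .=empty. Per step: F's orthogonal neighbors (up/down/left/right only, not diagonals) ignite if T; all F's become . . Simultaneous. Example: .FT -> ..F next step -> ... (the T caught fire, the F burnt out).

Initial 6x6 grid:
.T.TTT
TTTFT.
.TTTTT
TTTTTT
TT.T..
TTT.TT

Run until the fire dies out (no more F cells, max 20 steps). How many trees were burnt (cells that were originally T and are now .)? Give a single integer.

Answer: 25

Derivation:
Step 1: +4 fires, +1 burnt (F count now 4)
Step 2: +5 fires, +4 burnt (F count now 5)
Step 3: +8 fires, +5 burnt (F count now 8)
Step 4: +2 fires, +8 burnt (F count now 2)
Step 5: +2 fires, +2 burnt (F count now 2)
Step 6: +2 fires, +2 burnt (F count now 2)
Step 7: +2 fires, +2 burnt (F count now 2)
Step 8: +0 fires, +2 burnt (F count now 0)
Fire out after step 8
Initially T: 27, now '.': 34
Total burnt (originally-T cells now '.'): 25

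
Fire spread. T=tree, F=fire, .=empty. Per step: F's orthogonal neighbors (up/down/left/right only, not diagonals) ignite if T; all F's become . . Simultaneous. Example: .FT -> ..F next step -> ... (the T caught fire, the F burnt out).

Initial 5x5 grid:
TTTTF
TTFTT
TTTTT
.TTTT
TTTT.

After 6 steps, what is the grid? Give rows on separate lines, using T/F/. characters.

Step 1: 6 trees catch fire, 2 burn out
  TTFF.
  TF.FF
  TTFTT
  .TTTT
  TTTT.
Step 2: 6 trees catch fire, 6 burn out
  TF...
  F....
  TF.FF
  .TFTT
  TTTT.
Step 3: 6 trees catch fire, 6 burn out
  F....
  .....
  F....
  .F.FF
  TTFT.
Step 4: 2 trees catch fire, 6 burn out
  .....
  .....
  .....
  .....
  TF.F.
Step 5: 1 trees catch fire, 2 burn out
  .....
  .....
  .....
  .....
  F....
Step 6: 0 trees catch fire, 1 burn out
  .....
  .....
  .....
  .....
  .....

.....
.....
.....
.....
.....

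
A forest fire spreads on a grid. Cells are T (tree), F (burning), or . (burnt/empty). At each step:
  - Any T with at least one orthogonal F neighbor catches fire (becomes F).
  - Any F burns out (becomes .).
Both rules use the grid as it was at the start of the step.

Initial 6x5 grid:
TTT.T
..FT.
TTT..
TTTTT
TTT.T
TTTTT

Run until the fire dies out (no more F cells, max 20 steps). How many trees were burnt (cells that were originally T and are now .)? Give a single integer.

Step 1: +3 fires, +1 burnt (F count now 3)
Step 2: +3 fires, +3 burnt (F count now 3)
Step 3: +5 fires, +3 burnt (F count now 5)
Step 4: +4 fires, +5 burnt (F count now 4)
Step 5: +4 fires, +4 burnt (F count now 4)
Step 6: +2 fires, +4 burnt (F count now 2)
Step 7: +0 fires, +2 burnt (F count now 0)
Fire out after step 7
Initially T: 22, now '.': 29
Total burnt (originally-T cells now '.'): 21

Answer: 21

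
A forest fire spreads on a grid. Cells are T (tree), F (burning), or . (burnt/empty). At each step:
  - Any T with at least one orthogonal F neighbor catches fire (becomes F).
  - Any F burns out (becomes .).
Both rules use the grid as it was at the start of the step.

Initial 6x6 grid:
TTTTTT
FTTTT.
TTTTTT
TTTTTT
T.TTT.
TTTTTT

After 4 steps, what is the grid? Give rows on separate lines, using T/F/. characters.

Step 1: 3 trees catch fire, 1 burn out
  FTTTTT
  .FTTT.
  FTTTTT
  TTTTTT
  T.TTT.
  TTTTTT
Step 2: 4 trees catch fire, 3 burn out
  .FTTTT
  ..FTT.
  .FTTTT
  FTTTTT
  T.TTT.
  TTTTTT
Step 3: 5 trees catch fire, 4 burn out
  ..FTTT
  ...FT.
  ..FTTT
  .FTTTT
  F.TTT.
  TTTTTT
Step 4: 5 trees catch fire, 5 burn out
  ...FTT
  ....F.
  ...FTT
  ..FTTT
  ..TTT.
  FTTTTT

...FTT
....F.
...FTT
..FTTT
..TTT.
FTTTTT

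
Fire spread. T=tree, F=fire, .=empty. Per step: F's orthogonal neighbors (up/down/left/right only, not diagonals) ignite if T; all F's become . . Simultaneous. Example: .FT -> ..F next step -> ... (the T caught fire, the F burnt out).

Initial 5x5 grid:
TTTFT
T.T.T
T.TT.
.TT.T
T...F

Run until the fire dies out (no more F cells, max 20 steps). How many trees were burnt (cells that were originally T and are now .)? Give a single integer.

Step 1: +3 fires, +2 burnt (F count now 3)
Step 2: +3 fires, +3 burnt (F count now 3)
Step 3: +2 fires, +3 burnt (F count now 2)
Step 4: +3 fires, +2 burnt (F count now 3)
Step 5: +2 fires, +3 burnt (F count now 2)
Step 6: +0 fires, +2 burnt (F count now 0)
Fire out after step 6
Initially T: 14, now '.': 24
Total burnt (originally-T cells now '.'): 13

Answer: 13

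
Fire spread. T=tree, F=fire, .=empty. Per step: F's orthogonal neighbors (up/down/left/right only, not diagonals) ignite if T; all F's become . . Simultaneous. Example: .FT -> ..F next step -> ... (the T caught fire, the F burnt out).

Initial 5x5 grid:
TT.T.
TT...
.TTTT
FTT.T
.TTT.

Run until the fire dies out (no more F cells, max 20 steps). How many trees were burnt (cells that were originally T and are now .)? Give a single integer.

Step 1: +1 fires, +1 burnt (F count now 1)
Step 2: +3 fires, +1 burnt (F count now 3)
Step 3: +3 fires, +3 burnt (F count now 3)
Step 4: +4 fires, +3 burnt (F count now 4)
Step 5: +2 fires, +4 burnt (F count now 2)
Step 6: +1 fires, +2 burnt (F count now 1)
Step 7: +0 fires, +1 burnt (F count now 0)
Fire out after step 7
Initially T: 15, now '.': 24
Total burnt (originally-T cells now '.'): 14

Answer: 14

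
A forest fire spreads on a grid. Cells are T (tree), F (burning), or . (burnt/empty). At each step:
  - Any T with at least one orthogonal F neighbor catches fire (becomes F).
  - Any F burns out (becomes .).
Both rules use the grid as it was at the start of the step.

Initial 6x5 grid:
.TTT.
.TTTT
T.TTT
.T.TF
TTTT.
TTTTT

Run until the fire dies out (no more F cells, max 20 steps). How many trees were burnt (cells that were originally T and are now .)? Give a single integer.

Answer: 21

Derivation:
Step 1: +2 fires, +1 burnt (F count now 2)
Step 2: +3 fires, +2 burnt (F count now 3)
Step 3: +4 fires, +3 burnt (F count now 4)
Step 4: +5 fires, +4 burnt (F count now 5)
Step 5: +5 fires, +5 burnt (F count now 5)
Step 6: +2 fires, +5 burnt (F count now 2)
Step 7: +0 fires, +2 burnt (F count now 0)
Fire out after step 7
Initially T: 22, now '.': 29
Total burnt (originally-T cells now '.'): 21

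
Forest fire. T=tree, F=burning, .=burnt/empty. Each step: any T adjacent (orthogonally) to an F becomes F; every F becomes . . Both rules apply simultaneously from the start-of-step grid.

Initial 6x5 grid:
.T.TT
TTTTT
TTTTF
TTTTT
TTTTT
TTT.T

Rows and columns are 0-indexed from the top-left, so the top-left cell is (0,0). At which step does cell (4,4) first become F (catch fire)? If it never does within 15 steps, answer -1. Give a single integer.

Step 1: cell (4,4)='T' (+3 fires, +1 burnt)
Step 2: cell (4,4)='F' (+5 fires, +3 burnt)
  -> target ignites at step 2
Step 3: cell (4,4)='.' (+6 fires, +5 burnt)
Step 4: cell (4,4)='.' (+4 fires, +6 burnt)
Step 5: cell (4,4)='.' (+5 fires, +4 burnt)
Step 6: cell (4,4)='.' (+2 fires, +5 burnt)
Step 7: cell (4,4)='.' (+1 fires, +2 burnt)
Step 8: cell (4,4)='.' (+0 fires, +1 burnt)
  fire out at step 8

2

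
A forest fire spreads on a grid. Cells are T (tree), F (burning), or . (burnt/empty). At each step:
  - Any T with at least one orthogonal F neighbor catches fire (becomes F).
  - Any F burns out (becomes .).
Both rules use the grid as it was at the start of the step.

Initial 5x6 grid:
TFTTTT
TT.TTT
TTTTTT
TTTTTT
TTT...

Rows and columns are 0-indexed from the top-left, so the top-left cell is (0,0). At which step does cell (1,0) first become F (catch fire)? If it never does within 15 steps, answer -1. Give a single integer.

Step 1: cell (1,0)='T' (+3 fires, +1 burnt)
Step 2: cell (1,0)='F' (+3 fires, +3 burnt)
  -> target ignites at step 2
Step 3: cell (1,0)='.' (+5 fires, +3 burnt)
Step 4: cell (1,0)='.' (+6 fires, +5 burnt)
Step 5: cell (1,0)='.' (+5 fires, +6 burnt)
Step 6: cell (1,0)='.' (+2 fires, +5 burnt)
Step 7: cell (1,0)='.' (+1 fires, +2 burnt)
Step 8: cell (1,0)='.' (+0 fires, +1 burnt)
  fire out at step 8

2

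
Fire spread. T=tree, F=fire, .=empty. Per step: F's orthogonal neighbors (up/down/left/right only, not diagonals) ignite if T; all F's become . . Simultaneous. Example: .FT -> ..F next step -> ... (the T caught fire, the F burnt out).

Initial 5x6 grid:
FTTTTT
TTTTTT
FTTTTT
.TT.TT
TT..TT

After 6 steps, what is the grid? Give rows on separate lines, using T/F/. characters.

Step 1: 3 trees catch fire, 2 burn out
  .FTTTT
  FTTTTT
  .FTTTT
  .TT.TT
  TT..TT
Step 2: 4 trees catch fire, 3 burn out
  ..FTTT
  .FTTTT
  ..FTTT
  .FT.TT
  TT..TT
Step 3: 5 trees catch fire, 4 burn out
  ...FTT
  ..FTTT
  ...FTT
  ..F.TT
  TF..TT
Step 4: 4 trees catch fire, 5 burn out
  ....FT
  ...FTT
  ....FT
  ....TT
  F...TT
Step 5: 4 trees catch fire, 4 burn out
  .....F
  ....FT
  .....F
  ....FT
  ....TT
Step 6: 3 trees catch fire, 4 burn out
  ......
  .....F
  ......
  .....F
  ....FT

......
.....F
......
.....F
....FT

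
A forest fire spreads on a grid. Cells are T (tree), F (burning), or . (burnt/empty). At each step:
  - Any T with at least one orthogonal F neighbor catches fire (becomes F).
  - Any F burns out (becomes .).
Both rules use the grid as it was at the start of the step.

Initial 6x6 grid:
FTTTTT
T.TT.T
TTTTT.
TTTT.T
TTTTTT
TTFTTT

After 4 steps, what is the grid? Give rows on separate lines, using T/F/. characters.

Step 1: 5 trees catch fire, 2 burn out
  .FTTTT
  F.TT.T
  TTTTT.
  TTTT.T
  TTFTTT
  TF.FTT
Step 2: 7 trees catch fire, 5 burn out
  ..FTTT
  ..TT.T
  FTTTT.
  TTFT.T
  TF.FTT
  F...FT
Step 3: 10 trees catch fire, 7 burn out
  ...FTT
  ..FT.T
  .FFTT.
  FF.F.T
  F...FT
  .....F
Step 4: 4 trees catch fire, 10 burn out
  ....FT
  ...F.T
  ...FT.
  .....T
  .....F
  ......

....FT
...F.T
...FT.
.....T
.....F
......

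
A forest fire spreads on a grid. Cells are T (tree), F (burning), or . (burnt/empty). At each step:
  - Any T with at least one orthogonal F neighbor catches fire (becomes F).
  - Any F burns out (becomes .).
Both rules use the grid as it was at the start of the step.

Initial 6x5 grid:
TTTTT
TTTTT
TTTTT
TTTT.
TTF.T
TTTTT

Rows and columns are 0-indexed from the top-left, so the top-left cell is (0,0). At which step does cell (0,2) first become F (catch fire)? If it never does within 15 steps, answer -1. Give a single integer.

Step 1: cell (0,2)='T' (+3 fires, +1 burnt)
Step 2: cell (0,2)='T' (+6 fires, +3 burnt)
Step 3: cell (0,2)='T' (+6 fires, +6 burnt)
Step 4: cell (0,2)='F' (+6 fires, +6 burnt)
  -> target ignites at step 4
Step 5: cell (0,2)='.' (+4 fires, +6 burnt)
Step 6: cell (0,2)='.' (+2 fires, +4 burnt)
Step 7: cell (0,2)='.' (+0 fires, +2 burnt)
  fire out at step 7

4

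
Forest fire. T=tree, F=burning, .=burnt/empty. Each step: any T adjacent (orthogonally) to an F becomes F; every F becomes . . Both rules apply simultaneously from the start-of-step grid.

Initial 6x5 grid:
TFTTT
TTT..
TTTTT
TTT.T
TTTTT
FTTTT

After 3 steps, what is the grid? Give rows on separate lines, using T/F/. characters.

Step 1: 5 trees catch fire, 2 burn out
  F.FTT
  TFT..
  TTTTT
  TTT.T
  FTTTT
  .FTTT
Step 2: 7 trees catch fire, 5 burn out
  ...FT
  F.F..
  TFTTT
  FTT.T
  .FTTT
  ..FTT
Step 3: 6 trees catch fire, 7 burn out
  ....F
  .....
  F.FTT
  .FT.T
  ..FTT
  ...FT

....F
.....
F.FTT
.FT.T
..FTT
...FT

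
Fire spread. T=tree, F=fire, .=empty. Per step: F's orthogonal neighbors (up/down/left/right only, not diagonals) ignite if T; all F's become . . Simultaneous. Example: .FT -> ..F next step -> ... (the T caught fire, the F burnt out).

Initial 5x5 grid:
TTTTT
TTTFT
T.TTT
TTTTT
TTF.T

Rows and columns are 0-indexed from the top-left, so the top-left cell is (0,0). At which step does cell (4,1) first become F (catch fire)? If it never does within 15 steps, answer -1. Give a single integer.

Step 1: cell (4,1)='F' (+6 fires, +2 burnt)
  -> target ignites at step 1
Step 2: cell (4,1)='.' (+8 fires, +6 burnt)
Step 3: cell (4,1)='.' (+4 fires, +8 burnt)
Step 4: cell (4,1)='.' (+3 fires, +4 burnt)
Step 5: cell (4,1)='.' (+0 fires, +3 burnt)
  fire out at step 5

1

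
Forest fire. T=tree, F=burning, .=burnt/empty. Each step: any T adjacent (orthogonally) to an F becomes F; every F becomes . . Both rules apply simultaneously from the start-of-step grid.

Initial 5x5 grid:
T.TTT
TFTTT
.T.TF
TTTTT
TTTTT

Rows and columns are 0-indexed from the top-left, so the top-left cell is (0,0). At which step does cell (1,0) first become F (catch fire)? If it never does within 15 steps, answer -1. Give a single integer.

Step 1: cell (1,0)='F' (+6 fires, +2 burnt)
  -> target ignites at step 1
Step 2: cell (1,0)='.' (+7 fires, +6 burnt)
Step 3: cell (1,0)='.' (+5 fires, +7 burnt)
Step 4: cell (1,0)='.' (+2 fires, +5 burnt)
Step 5: cell (1,0)='.' (+0 fires, +2 burnt)
  fire out at step 5

1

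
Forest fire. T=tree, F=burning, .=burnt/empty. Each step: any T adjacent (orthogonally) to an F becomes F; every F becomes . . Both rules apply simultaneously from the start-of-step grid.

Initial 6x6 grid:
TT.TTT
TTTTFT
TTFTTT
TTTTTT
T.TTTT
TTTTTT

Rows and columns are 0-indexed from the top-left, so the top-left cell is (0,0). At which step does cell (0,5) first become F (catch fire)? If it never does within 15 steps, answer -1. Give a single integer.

Step 1: cell (0,5)='T' (+8 fires, +2 burnt)
Step 2: cell (0,5)='F' (+9 fires, +8 burnt)
  -> target ignites at step 2
Step 3: cell (0,5)='.' (+7 fires, +9 burnt)
Step 4: cell (0,5)='.' (+6 fires, +7 burnt)
Step 5: cell (0,5)='.' (+2 fires, +6 burnt)
Step 6: cell (0,5)='.' (+0 fires, +2 burnt)
  fire out at step 6

2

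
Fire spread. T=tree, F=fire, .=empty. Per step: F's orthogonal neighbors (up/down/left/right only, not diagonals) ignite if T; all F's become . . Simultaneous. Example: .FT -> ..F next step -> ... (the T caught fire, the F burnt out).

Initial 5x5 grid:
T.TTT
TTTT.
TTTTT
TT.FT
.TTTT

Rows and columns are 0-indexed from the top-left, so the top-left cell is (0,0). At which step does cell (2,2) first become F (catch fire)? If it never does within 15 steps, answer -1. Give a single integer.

Step 1: cell (2,2)='T' (+3 fires, +1 burnt)
Step 2: cell (2,2)='F' (+5 fires, +3 burnt)
  -> target ignites at step 2
Step 3: cell (2,2)='.' (+4 fires, +5 burnt)
Step 4: cell (2,2)='.' (+5 fires, +4 burnt)
Step 5: cell (2,2)='.' (+2 fires, +5 burnt)
Step 6: cell (2,2)='.' (+1 fires, +2 burnt)
Step 7: cell (2,2)='.' (+0 fires, +1 burnt)
  fire out at step 7

2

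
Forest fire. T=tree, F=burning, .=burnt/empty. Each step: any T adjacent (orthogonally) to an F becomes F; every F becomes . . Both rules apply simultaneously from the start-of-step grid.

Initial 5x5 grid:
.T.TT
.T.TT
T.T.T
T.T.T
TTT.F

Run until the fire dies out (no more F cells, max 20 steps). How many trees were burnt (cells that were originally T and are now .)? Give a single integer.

Answer: 6

Derivation:
Step 1: +1 fires, +1 burnt (F count now 1)
Step 2: +1 fires, +1 burnt (F count now 1)
Step 3: +1 fires, +1 burnt (F count now 1)
Step 4: +2 fires, +1 burnt (F count now 2)
Step 5: +1 fires, +2 burnt (F count now 1)
Step 6: +0 fires, +1 burnt (F count now 0)
Fire out after step 6
Initially T: 15, now '.': 16
Total burnt (originally-T cells now '.'): 6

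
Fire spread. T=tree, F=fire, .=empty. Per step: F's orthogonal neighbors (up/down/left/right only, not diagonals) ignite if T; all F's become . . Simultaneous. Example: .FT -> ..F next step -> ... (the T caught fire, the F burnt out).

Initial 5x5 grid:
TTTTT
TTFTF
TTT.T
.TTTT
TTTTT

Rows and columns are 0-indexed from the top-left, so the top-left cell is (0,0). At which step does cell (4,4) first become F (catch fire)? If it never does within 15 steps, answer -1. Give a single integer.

Step 1: cell (4,4)='T' (+6 fires, +2 burnt)
Step 2: cell (4,4)='T' (+6 fires, +6 burnt)
Step 3: cell (4,4)='F' (+6 fires, +6 burnt)
  -> target ignites at step 3
Step 4: cell (4,4)='.' (+2 fires, +6 burnt)
Step 5: cell (4,4)='.' (+1 fires, +2 burnt)
Step 6: cell (4,4)='.' (+0 fires, +1 burnt)
  fire out at step 6

3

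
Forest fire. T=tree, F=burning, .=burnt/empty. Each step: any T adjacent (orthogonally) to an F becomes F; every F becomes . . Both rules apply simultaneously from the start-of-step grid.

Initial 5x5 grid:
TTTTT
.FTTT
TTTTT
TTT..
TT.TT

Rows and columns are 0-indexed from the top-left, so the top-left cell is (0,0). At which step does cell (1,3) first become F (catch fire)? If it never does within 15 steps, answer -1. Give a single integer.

Step 1: cell (1,3)='T' (+3 fires, +1 burnt)
Step 2: cell (1,3)='F' (+6 fires, +3 burnt)
  -> target ignites at step 2
Step 3: cell (1,3)='.' (+6 fires, +6 burnt)
Step 4: cell (1,3)='.' (+3 fires, +6 burnt)
Step 5: cell (1,3)='.' (+0 fires, +3 burnt)
  fire out at step 5

2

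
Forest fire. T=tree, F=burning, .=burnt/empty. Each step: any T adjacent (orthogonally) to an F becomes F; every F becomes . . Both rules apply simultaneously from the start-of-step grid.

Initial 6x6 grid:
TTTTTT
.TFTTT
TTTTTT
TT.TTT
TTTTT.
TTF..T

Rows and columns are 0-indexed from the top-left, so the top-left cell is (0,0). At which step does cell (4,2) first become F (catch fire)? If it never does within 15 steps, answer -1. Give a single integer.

Step 1: cell (4,2)='F' (+6 fires, +2 burnt)
  -> target ignites at step 1
Step 2: cell (4,2)='.' (+8 fires, +6 burnt)
Step 3: cell (4,2)='.' (+9 fires, +8 burnt)
Step 4: cell (4,2)='.' (+4 fires, +9 burnt)
Step 5: cell (4,2)='.' (+1 fires, +4 burnt)
Step 6: cell (4,2)='.' (+0 fires, +1 burnt)
  fire out at step 6

1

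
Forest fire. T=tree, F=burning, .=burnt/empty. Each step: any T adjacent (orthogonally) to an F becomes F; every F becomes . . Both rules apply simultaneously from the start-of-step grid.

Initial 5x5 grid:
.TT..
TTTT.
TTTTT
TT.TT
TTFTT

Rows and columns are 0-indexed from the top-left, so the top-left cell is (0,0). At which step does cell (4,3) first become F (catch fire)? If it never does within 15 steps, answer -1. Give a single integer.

Step 1: cell (4,3)='F' (+2 fires, +1 burnt)
  -> target ignites at step 1
Step 2: cell (4,3)='.' (+4 fires, +2 burnt)
Step 3: cell (4,3)='.' (+4 fires, +4 burnt)
Step 4: cell (4,3)='.' (+5 fires, +4 burnt)
Step 5: cell (4,3)='.' (+3 fires, +5 burnt)
Step 6: cell (4,3)='.' (+1 fires, +3 burnt)
Step 7: cell (4,3)='.' (+0 fires, +1 burnt)
  fire out at step 7

1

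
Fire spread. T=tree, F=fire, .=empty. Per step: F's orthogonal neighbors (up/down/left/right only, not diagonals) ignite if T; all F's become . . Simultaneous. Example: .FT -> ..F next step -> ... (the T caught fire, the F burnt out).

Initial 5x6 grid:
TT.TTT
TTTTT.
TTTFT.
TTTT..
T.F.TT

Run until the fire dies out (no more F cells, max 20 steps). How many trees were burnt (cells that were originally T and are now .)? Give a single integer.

Answer: 19

Derivation:
Step 1: +5 fires, +2 burnt (F count now 5)
Step 2: +5 fires, +5 burnt (F count now 5)
Step 3: +4 fires, +5 burnt (F count now 4)
Step 4: +4 fires, +4 burnt (F count now 4)
Step 5: +1 fires, +4 burnt (F count now 1)
Step 6: +0 fires, +1 burnt (F count now 0)
Fire out after step 6
Initially T: 21, now '.': 28
Total burnt (originally-T cells now '.'): 19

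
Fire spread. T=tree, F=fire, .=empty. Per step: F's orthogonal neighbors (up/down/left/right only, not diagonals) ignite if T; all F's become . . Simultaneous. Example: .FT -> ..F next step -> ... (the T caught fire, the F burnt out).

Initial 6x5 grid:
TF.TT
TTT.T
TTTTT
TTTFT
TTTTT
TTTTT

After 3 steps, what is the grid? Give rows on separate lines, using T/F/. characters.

Step 1: 6 trees catch fire, 2 burn out
  F..TT
  TFT.T
  TTTFT
  TTF.F
  TTTFT
  TTTTT
Step 2: 9 trees catch fire, 6 burn out
  ...TT
  F.F.T
  TFF.F
  TF...
  TTF.F
  TTTFT
Step 3: 6 trees catch fire, 9 burn out
  ...TT
  ....F
  F....
  F....
  TF...
  TTF.F

...TT
....F
F....
F....
TF...
TTF.F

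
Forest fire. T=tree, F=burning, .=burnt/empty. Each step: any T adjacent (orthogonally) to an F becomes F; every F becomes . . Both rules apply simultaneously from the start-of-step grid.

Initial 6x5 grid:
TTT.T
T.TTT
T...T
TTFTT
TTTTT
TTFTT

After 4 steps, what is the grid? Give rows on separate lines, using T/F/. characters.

Step 1: 5 trees catch fire, 2 burn out
  TTT.T
  T.TTT
  T...T
  TF.FT
  TTFTT
  TF.FT
Step 2: 6 trees catch fire, 5 burn out
  TTT.T
  T.TTT
  T...T
  F...F
  TF.FT
  F...F
Step 3: 4 trees catch fire, 6 burn out
  TTT.T
  T.TTT
  F...F
  .....
  F...F
  .....
Step 4: 2 trees catch fire, 4 burn out
  TTT.T
  F.TTF
  .....
  .....
  .....
  .....

TTT.T
F.TTF
.....
.....
.....
.....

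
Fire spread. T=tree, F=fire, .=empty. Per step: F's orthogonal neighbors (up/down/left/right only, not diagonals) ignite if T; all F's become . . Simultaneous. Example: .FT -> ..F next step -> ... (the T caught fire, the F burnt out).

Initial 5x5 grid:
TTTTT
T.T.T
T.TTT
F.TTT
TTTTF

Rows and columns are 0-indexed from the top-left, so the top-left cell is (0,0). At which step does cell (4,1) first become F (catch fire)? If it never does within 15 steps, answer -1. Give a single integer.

Step 1: cell (4,1)='T' (+4 fires, +2 burnt)
Step 2: cell (4,1)='F' (+5 fires, +4 burnt)
  -> target ignites at step 2
Step 3: cell (4,1)='.' (+4 fires, +5 burnt)
Step 4: cell (4,1)='.' (+3 fires, +4 burnt)
Step 5: cell (4,1)='.' (+3 fires, +3 burnt)
Step 6: cell (4,1)='.' (+0 fires, +3 burnt)
  fire out at step 6

2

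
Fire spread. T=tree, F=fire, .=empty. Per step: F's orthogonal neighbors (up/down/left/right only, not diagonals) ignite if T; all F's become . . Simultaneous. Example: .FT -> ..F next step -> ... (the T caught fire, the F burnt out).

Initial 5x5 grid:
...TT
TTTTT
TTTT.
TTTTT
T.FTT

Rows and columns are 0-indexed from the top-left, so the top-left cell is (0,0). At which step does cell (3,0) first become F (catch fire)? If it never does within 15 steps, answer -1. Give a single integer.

Step 1: cell (3,0)='T' (+2 fires, +1 burnt)
Step 2: cell (3,0)='T' (+4 fires, +2 burnt)
Step 3: cell (3,0)='F' (+5 fires, +4 burnt)
  -> target ignites at step 3
Step 4: cell (3,0)='.' (+4 fires, +5 burnt)
Step 5: cell (3,0)='.' (+3 fires, +4 burnt)
Step 6: cell (3,0)='.' (+1 fires, +3 burnt)
Step 7: cell (3,0)='.' (+0 fires, +1 burnt)
  fire out at step 7

3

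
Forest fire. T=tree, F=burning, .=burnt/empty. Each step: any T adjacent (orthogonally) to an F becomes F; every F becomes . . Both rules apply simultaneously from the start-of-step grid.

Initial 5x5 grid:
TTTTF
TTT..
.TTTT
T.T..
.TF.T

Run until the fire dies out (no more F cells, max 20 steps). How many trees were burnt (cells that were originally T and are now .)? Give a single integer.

Step 1: +3 fires, +2 burnt (F count now 3)
Step 2: +2 fires, +3 burnt (F count now 2)
Step 3: +4 fires, +2 burnt (F count now 4)
Step 4: +3 fires, +4 burnt (F count now 3)
Step 5: +1 fires, +3 burnt (F count now 1)
Step 6: +0 fires, +1 burnt (F count now 0)
Fire out after step 6
Initially T: 15, now '.': 23
Total burnt (originally-T cells now '.'): 13

Answer: 13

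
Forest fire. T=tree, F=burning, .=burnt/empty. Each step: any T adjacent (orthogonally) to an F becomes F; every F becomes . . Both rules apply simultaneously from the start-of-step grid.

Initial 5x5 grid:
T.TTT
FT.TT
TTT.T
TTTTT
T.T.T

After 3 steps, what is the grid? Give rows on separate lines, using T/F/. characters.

Step 1: 3 trees catch fire, 1 burn out
  F.TTT
  .F.TT
  FTT.T
  TTTTT
  T.T.T
Step 2: 2 trees catch fire, 3 burn out
  ..TTT
  ...TT
  .FT.T
  FTTTT
  T.T.T
Step 3: 3 trees catch fire, 2 burn out
  ..TTT
  ...TT
  ..F.T
  .FTTT
  F.T.T

..TTT
...TT
..F.T
.FTTT
F.T.T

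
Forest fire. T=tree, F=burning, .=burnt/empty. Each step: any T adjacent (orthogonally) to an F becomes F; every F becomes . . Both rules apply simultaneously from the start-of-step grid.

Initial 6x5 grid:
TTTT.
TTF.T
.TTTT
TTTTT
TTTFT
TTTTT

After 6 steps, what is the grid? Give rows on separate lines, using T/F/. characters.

Step 1: 7 trees catch fire, 2 burn out
  TTFT.
  TF..T
  .TFTT
  TTTFT
  TTF.F
  TTTFT
Step 2: 10 trees catch fire, 7 burn out
  TF.F.
  F...T
  .F.FT
  TTF.F
  TF...
  TTF.F
Step 3: 5 trees catch fire, 10 burn out
  F....
  ....T
  ....F
  TF...
  F....
  TF...
Step 4: 3 trees catch fire, 5 burn out
  .....
  ....F
  .....
  F....
  .....
  F....
Step 5: 0 trees catch fire, 3 burn out
  .....
  .....
  .....
  .....
  .....
  .....
Step 6: 0 trees catch fire, 0 burn out
  .....
  .....
  .....
  .....
  .....
  .....

.....
.....
.....
.....
.....
.....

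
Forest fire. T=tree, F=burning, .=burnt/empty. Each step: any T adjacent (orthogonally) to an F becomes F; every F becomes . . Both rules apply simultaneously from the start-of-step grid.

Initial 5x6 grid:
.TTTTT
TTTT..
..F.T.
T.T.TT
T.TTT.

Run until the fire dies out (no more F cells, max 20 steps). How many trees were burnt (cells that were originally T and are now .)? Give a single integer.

Answer: 16

Derivation:
Step 1: +2 fires, +1 burnt (F count now 2)
Step 2: +4 fires, +2 burnt (F count now 4)
Step 3: +4 fires, +4 burnt (F count now 4)
Step 4: +2 fires, +4 burnt (F count now 2)
Step 5: +2 fires, +2 burnt (F count now 2)
Step 6: +2 fires, +2 burnt (F count now 2)
Step 7: +0 fires, +2 burnt (F count now 0)
Fire out after step 7
Initially T: 18, now '.': 28
Total burnt (originally-T cells now '.'): 16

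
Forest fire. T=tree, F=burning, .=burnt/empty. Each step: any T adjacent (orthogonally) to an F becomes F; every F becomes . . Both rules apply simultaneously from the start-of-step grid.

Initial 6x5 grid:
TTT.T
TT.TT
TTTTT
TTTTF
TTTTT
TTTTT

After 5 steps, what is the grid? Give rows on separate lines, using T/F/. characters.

Step 1: 3 trees catch fire, 1 burn out
  TTT.T
  TT.TT
  TTTTF
  TTTF.
  TTTTF
  TTTTT
Step 2: 5 trees catch fire, 3 burn out
  TTT.T
  TT.TF
  TTTF.
  TTF..
  TTTF.
  TTTTF
Step 3: 6 trees catch fire, 5 burn out
  TTT.F
  TT.F.
  TTF..
  TF...
  TTF..
  TTTF.
Step 4: 4 trees catch fire, 6 burn out
  TTT..
  TT...
  TF...
  F....
  TF...
  TTF..
Step 5: 4 trees catch fire, 4 burn out
  TTT..
  TF...
  F....
  .....
  F....
  TF...

TTT..
TF...
F....
.....
F....
TF...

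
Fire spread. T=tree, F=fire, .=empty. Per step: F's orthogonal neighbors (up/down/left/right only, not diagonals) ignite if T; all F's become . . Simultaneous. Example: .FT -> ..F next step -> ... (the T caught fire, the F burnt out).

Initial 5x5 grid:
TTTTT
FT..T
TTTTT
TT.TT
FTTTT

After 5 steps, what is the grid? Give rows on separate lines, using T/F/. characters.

Step 1: 5 trees catch fire, 2 burn out
  FTTTT
  .F..T
  FTTTT
  FT.TT
  .FTTT
Step 2: 4 trees catch fire, 5 burn out
  .FTTT
  ....T
  .FTTT
  .F.TT
  ..FTT
Step 3: 3 trees catch fire, 4 burn out
  ..FTT
  ....T
  ..FTT
  ...TT
  ...FT
Step 4: 4 trees catch fire, 3 burn out
  ...FT
  ....T
  ...FT
  ...FT
  ....F
Step 5: 3 trees catch fire, 4 burn out
  ....F
  ....T
  ....F
  ....F
  .....

....F
....T
....F
....F
.....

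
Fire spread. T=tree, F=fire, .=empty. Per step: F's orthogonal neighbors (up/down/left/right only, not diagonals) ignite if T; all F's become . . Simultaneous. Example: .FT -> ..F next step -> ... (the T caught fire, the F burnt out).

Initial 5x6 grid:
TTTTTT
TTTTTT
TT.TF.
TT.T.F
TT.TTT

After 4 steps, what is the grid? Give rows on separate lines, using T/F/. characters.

Step 1: 3 trees catch fire, 2 burn out
  TTTTTT
  TTTTFT
  TT.F..
  TT.T..
  TT.TTF
Step 2: 5 trees catch fire, 3 burn out
  TTTTFT
  TTTF.F
  TT....
  TT.F..
  TT.TF.
Step 3: 4 trees catch fire, 5 burn out
  TTTF.F
  TTF...
  TT....
  TT....
  TT.F..
Step 4: 2 trees catch fire, 4 burn out
  TTF...
  TF....
  TT....
  TT....
  TT....

TTF...
TF....
TT....
TT....
TT....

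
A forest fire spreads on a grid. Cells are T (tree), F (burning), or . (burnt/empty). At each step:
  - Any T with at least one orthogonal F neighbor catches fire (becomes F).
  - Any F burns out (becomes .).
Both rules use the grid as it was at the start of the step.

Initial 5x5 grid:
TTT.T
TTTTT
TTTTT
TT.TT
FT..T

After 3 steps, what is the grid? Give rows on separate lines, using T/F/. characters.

Step 1: 2 trees catch fire, 1 burn out
  TTT.T
  TTTTT
  TTTTT
  FT.TT
  .F..T
Step 2: 2 trees catch fire, 2 burn out
  TTT.T
  TTTTT
  FTTTT
  .F.TT
  ....T
Step 3: 2 trees catch fire, 2 burn out
  TTT.T
  FTTTT
  .FTTT
  ...TT
  ....T

TTT.T
FTTTT
.FTTT
...TT
....T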